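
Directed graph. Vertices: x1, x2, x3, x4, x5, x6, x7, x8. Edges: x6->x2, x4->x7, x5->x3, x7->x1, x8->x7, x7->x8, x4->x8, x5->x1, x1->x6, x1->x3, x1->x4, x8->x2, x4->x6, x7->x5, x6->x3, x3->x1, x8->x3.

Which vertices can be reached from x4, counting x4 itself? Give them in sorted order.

x1, x2, x3, x4, x5, x6, x7, x8

Start at x4.
Its neighbours: x6, x7, x8.
Then their neighbours: x1, x2, x3, x5.
Every vertex is now reached.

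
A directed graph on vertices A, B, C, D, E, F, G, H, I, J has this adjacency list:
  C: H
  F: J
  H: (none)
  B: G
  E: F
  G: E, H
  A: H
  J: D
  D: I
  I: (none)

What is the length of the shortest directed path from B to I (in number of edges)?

Distance 0: B.
Distance 1: G.
Distance 2: E, H.
Distance 3: F.
Distance 4: J.
Distance 5: D.
Distance 6: I — contains I.

6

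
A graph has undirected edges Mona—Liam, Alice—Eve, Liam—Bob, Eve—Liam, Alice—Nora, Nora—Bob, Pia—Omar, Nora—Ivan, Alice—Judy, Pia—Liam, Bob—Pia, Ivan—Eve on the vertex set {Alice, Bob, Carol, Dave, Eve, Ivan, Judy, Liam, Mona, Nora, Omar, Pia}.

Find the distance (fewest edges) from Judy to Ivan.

3

Distance 0: Judy.
Distance 1: Alice.
Distance 2: Eve, Nora.
Distance 3: Bob, Ivan, Liam — contains Ivan.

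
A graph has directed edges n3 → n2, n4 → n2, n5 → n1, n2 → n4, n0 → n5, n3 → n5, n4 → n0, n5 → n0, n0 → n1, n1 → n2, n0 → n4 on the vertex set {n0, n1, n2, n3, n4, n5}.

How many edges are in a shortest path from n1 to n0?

3

Distance 0: n1.
Distance 1: n2.
Distance 2: n4.
Distance 3: n0 — contains n0.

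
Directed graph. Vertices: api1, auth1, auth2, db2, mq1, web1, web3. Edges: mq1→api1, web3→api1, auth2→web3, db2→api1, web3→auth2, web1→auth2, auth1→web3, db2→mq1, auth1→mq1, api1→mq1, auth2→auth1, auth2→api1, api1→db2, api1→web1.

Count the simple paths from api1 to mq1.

3

api1→db2→mq1
api1→mq1
api1→web1→auth2→auth1→mq1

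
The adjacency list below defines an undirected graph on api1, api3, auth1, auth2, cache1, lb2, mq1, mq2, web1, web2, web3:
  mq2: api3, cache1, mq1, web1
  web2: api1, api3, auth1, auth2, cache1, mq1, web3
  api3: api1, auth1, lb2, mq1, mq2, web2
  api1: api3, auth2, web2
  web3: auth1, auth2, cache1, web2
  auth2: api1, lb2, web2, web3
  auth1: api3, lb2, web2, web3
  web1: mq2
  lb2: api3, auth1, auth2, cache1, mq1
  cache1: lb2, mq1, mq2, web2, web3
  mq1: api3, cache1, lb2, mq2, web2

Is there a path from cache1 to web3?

Explore from cache1.
Distance 1: reach lb2, mq1, mq2, web2, web3.
Found web3.

Yes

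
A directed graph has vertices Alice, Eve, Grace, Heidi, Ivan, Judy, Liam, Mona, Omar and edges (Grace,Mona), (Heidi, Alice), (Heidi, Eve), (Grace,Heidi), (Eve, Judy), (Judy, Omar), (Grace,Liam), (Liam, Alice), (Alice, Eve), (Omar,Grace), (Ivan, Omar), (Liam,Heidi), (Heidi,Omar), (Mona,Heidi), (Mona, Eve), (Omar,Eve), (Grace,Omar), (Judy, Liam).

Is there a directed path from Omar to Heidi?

Yes

Explore from Omar.
Distance 1: reach Eve, Grace.
Distance 2: reach Heidi, Judy, Liam, Mona.
Found Heidi.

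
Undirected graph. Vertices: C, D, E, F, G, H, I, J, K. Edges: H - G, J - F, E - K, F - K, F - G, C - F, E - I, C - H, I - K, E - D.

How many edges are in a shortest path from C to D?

4

Distance 0: C.
Distance 1: F, H.
Distance 2: G, J, K.
Distance 3: E, I.
Distance 4: D — contains D.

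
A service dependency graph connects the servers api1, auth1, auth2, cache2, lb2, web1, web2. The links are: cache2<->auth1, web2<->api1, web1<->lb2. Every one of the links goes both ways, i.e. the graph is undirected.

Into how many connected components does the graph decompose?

From api1: component {api1, web2}.
From auth1: component {auth1, cache2}.
From auth2: component {auth2}.
From lb2: component {lb2, web1}.
That's 4 components.

4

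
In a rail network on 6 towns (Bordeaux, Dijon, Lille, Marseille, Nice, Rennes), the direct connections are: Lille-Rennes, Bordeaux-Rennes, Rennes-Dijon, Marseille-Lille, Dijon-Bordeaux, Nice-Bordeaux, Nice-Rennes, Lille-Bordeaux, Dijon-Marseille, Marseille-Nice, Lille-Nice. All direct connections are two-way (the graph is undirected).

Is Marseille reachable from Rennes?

Yes

Explore from Rennes.
Distance 1: reach Bordeaux, Dijon, Lille, Nice.
Distance 2: reach Marseille.
Found Marseille.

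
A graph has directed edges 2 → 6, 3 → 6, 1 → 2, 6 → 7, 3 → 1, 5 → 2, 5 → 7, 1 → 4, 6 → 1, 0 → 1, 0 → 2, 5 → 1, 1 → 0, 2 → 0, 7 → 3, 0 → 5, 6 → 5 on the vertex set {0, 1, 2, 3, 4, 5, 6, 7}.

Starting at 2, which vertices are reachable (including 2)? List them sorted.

Start at 2.
Its neighbours: 0, 6.
Then their neighbours: 1, 5, 7.
Then next layer: 3, 4.
Every vertex is now reached.

0, 1, 2, 3, 4, 5, 6, 7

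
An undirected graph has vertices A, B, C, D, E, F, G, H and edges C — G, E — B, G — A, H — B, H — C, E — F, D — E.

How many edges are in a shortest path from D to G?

5

Distance 0: D.
Distance 1: E.
Distance 2: B, F.
Distance 3: H.
Distance 4: C.
Distance 5: G — contains G.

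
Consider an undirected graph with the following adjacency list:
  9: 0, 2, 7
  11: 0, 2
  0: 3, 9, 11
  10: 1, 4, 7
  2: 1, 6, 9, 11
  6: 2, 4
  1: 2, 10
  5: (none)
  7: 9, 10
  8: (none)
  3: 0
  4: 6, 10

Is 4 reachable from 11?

Yes

Explore from 11.
Distance 1: reach 0, 2.
Distance 2: reach 1, 3, 6, 9.
Distance 3: reach 4, 7, 10.
Found 4.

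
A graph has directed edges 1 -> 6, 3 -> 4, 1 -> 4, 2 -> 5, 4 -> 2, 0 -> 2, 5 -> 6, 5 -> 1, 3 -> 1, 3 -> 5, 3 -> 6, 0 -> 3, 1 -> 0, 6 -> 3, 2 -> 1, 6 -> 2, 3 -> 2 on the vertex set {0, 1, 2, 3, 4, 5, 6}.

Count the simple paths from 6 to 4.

6→2→1→0→3→4
6→2→1→4
6→2→5→1→0→3→4
6→2→5→1→4
6→3→1→4
6→3→2→1→4
6→3→2→5→1→4
6→3→4
6→3→5→1→4

9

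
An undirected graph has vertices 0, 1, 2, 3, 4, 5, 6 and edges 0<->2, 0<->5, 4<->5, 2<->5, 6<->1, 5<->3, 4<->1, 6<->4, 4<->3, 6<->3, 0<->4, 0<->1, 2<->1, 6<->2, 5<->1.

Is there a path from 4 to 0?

Yes

Explore from 4.
Distance 1: reach 0, 1, 3, 5, 6.
Found 0.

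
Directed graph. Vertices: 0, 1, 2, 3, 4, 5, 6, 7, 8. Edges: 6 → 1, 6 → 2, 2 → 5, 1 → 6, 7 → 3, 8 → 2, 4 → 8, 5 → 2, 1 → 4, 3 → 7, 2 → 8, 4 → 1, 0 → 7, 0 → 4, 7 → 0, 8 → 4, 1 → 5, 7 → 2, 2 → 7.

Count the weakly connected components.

1

From 0: component {0, 1, 2, 3, 4, 5, 6, 7, 8}.
That's 1 component.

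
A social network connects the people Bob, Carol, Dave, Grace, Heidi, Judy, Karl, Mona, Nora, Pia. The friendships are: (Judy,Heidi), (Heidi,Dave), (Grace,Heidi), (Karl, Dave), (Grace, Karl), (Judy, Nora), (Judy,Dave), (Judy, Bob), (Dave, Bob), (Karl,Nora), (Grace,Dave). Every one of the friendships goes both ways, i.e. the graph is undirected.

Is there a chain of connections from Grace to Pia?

No

Explore from Grace.
Distance 1: reach Dave, Heidi, Karl.
Distance 2: reach Bob, Judy, Nora.
The search is exhausted without reaching Pia; it lies in a different component.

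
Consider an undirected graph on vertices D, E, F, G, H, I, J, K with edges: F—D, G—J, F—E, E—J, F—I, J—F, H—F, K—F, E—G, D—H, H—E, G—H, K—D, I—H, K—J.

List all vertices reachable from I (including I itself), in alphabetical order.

Start at I.
Its neighbours: F, H.
Then their neighbours: D, E, G, J, K.
Every vertex is now reached.

D, E, F, G, H, I, J, K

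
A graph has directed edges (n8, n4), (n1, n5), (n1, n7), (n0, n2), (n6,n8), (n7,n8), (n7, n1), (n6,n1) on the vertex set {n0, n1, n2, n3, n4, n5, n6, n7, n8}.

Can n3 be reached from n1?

Explore from n1.
Distance 1: reach n5, n7.
Distance 2: reach n8.
Distance 3: reach n4.
The search from n1 is exhausted; no directed path reaches n3.

No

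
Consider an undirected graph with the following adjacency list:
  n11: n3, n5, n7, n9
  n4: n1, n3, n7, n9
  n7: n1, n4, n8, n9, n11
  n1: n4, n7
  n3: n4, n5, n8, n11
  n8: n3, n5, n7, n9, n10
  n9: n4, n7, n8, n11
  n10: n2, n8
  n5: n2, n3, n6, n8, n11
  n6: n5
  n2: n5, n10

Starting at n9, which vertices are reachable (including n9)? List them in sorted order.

n1, n2, n3, n4, n5, n6, n7, n8, n9, n10, n11

Start at n9.
Its neighbours: n4, n7, n8, n11.
Then their neighbours: n1, n3, n5, n10.
Then next layer: n2, n6.
Every vertex is now reached.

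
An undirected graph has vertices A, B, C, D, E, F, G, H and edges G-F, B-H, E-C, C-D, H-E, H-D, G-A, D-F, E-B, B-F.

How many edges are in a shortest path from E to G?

3

Distance 0: E.
Distance 1: B, C, H.
Distance 2: D, F.
Distance 3: G — contains G.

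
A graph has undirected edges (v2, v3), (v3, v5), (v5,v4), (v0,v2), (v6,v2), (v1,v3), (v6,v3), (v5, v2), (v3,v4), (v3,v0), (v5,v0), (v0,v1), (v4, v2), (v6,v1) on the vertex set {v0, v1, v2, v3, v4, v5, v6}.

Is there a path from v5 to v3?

Explore from v5.
Distance 1: reach v0, v2, v3, v4.
Found v3.

Yes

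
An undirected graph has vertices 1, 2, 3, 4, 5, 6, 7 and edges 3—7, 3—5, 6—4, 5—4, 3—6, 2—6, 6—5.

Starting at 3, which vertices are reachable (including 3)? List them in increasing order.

Start at 3.
Its neighbours: 5, 6, 7.
Then their neighbours: 2, 4.
Nothing further is reachable.

2, 3, 4, 5, 6, 7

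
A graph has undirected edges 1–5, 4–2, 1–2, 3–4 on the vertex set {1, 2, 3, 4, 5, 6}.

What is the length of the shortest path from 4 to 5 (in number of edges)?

Distance 0: 4.
Distance 1: 2, 3.
Distance 2: 1.
Distance 3: 5 — contains 5.

3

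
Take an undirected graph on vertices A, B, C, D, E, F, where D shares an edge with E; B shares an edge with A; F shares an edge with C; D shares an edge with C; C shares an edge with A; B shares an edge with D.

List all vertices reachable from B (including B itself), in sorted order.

Start at B.
Its neighbours: A, D.
Then their neighbours: C, E.
Then next layer: F.
Every vertex is now reached.

A, B, C, D, E, F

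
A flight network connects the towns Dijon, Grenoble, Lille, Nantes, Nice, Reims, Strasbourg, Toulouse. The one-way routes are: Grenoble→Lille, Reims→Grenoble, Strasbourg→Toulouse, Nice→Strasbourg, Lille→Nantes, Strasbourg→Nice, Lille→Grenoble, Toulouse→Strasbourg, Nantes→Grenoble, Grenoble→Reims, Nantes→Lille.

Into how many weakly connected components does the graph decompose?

3

From Dijon: component {Dijon}.
From Grenoble: component {Grenoble, Lille, Nantes, Reims}.
From Nice: component {Nice, Strasbourg, Toulouse}.
That's 3 components.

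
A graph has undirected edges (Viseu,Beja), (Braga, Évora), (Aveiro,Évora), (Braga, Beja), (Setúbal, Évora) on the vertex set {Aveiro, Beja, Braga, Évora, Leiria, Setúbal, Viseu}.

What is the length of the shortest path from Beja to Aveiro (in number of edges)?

Distance 0: Beja.
Distance 1: Braga, Viseu.
Distance 2: Évora.
Distance 3: Aveiro, Setúbal — contains Aveiro.

3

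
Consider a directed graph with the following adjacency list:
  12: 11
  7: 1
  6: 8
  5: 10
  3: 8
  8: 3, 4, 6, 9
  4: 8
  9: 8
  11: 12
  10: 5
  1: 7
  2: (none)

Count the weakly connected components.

From 1: component {1, 7}.
From 2: component {2}.
From 3: component {3, 4, 6, 8, 9}.
From 5: component {5, 10}.
From 11: component {11, 12}.
That's 5 components.

5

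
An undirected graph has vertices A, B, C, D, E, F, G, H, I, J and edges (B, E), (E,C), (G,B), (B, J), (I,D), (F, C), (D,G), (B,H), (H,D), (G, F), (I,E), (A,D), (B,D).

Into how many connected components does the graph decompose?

1

From A: component {A, B, C, D, E, F, G, H, I, J}.
That's 1 component.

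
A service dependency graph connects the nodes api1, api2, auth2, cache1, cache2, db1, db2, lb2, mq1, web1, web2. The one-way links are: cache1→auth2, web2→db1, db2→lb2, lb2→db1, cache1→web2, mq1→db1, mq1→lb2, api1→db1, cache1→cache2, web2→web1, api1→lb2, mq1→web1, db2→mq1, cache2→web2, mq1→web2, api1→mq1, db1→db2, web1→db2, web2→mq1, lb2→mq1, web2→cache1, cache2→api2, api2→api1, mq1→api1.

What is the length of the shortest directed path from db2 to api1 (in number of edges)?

2

Distance 0: db2.
Distance 1: lb2, mq1.
Distance 2: api1, db1, web1, web2 — contains api1.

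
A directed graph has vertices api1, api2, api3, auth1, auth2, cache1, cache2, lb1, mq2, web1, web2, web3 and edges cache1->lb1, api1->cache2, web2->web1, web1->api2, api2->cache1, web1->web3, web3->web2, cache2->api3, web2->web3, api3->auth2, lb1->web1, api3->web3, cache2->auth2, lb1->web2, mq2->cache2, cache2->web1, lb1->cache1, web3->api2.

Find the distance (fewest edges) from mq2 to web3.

Distance 0: mq2.
Distance 1: cache2.
Distance 2: api3, auth2, web1.
Distance 3: api2, web3 — contains web3.

3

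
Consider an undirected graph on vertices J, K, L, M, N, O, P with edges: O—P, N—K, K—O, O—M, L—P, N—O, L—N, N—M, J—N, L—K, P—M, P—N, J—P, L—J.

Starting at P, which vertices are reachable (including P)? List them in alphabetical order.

Start at P.
Its neighbours: J, L, M, N, O.
Then their neighbours: K.
Every vertex is now reached.

J, K, L, M, N, O, P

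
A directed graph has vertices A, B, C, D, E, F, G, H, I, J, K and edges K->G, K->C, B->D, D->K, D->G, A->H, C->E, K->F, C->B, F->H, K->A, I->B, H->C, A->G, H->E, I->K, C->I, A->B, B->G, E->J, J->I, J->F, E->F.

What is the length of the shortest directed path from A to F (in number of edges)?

Distance 0: A.
Distance 1: B, G, H.
Distance 2: C, D, E.
Distance 3: F, I, J, K — contains F.

3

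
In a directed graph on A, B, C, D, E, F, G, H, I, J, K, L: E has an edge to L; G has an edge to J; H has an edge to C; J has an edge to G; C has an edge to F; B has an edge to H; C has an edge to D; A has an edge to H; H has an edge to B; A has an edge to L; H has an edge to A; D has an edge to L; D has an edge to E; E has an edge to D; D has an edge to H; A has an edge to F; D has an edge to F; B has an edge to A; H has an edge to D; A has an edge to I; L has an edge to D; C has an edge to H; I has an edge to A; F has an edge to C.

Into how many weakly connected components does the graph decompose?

From A: component {A, B, C, D, E, F, H, I, L}.
From G: component {G, J}.
From K: component {K}.
That's 3 components.

3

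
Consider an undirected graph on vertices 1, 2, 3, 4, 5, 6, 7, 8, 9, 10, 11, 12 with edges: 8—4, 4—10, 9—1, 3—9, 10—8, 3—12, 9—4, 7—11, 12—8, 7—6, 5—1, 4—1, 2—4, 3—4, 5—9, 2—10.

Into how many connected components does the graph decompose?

2

From 1: component {1, 2, 3, 4, 5, 8, 9, 10, 12}.
From 6: component {6, 7, 11}.
That's 2 components.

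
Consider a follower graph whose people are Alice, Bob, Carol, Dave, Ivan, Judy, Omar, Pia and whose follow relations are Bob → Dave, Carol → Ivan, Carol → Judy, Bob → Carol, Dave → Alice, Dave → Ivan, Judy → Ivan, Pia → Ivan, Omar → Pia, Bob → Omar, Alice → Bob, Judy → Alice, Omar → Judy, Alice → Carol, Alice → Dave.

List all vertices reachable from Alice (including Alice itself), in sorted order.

Alice, Bob, Carol, Dave, Ivan, Judy, Omar, Pia

Start at Alice.
Its neighbours: Bob, Carol, Dave.
Then their neighbours: Ivan, Judy, Omar.
Then next layer: Pia.
Every vertex is now reached.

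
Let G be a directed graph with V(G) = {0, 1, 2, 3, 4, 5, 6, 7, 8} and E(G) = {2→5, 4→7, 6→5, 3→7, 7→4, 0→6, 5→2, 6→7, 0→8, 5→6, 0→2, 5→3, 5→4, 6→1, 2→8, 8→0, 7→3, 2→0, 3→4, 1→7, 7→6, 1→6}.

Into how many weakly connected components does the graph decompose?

From 0: component {0, 1, 2, 3, 4, 5, 6, 7, 8}.
That's 1 component.

1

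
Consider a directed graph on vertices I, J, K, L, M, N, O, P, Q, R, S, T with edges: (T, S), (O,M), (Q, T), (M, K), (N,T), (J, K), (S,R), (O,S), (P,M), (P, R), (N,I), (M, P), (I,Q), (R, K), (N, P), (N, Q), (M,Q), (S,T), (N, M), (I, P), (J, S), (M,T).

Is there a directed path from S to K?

Explore from S.
Distance 1: reach R, T.
Distance 2: reach K.
Found K.

Yes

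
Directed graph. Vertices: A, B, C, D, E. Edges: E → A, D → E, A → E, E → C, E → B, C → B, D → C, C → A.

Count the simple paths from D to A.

D→C→A
D→E→A
D→E→C→A

3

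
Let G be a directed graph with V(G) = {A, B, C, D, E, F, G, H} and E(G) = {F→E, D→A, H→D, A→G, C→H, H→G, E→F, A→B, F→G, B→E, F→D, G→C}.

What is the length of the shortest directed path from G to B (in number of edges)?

5

Distance 0: G.
Distance 1: C.
Distance 2: H.
Distance 3: D.
Distance 4: A.
Distance 5: B — contains B.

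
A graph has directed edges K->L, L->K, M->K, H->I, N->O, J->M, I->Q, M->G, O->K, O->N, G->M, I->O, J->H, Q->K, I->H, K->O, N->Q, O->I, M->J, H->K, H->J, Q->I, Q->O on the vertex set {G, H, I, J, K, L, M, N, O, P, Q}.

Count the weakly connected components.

2

From G: component {G, H, I, J, K, L, M, N, O, Q}.
From P: component {P}.
That's 2 components.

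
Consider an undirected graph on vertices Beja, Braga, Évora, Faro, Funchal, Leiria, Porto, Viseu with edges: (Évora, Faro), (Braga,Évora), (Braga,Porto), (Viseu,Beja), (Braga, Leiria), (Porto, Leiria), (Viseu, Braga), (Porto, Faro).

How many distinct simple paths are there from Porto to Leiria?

3

Porto–Braga–Leiria
Porto–Faro–Évora–Braga–Leiria
Porto–Leiria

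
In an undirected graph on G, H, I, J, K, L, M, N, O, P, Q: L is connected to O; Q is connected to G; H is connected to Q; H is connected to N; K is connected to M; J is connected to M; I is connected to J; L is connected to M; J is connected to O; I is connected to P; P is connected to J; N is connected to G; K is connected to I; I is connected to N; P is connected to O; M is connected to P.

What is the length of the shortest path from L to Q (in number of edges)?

6

Distance 0: L.
Distance 1: M, O.
Distance 2: J, K, P.
Distance 3: I.
Distance 4: N.
Distance 5: G, H.
Distance 6: Q — contains Q.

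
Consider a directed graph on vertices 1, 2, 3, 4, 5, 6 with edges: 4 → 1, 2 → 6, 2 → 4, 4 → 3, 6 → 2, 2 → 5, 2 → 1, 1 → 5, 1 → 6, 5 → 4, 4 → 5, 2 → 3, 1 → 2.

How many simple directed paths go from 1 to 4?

1→2→4
1→2→5→4
1→5→4
1→6→2→4
1→6→2→5→4

5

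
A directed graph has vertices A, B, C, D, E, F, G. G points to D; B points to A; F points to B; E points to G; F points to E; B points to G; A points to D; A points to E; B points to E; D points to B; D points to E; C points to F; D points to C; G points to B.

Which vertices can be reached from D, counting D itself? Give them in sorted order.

Start at D.
Its neighbours: B, C, E.
Then their neighbours: A, F, G.
Every vertex is now reached.

A, B, C, D, E, F, G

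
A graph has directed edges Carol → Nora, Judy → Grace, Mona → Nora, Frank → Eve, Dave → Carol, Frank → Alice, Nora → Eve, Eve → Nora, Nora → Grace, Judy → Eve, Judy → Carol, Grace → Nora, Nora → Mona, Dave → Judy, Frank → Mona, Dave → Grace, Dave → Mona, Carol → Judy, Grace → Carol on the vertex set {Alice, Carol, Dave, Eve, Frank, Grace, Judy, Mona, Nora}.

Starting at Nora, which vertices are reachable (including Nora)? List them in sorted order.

Carol, Eve, Grace, Judy, Mona, Nora

Start at Nora.
Its neighbours: Eve, Grace, Mona.
Then their neighbours: Carol.
Then next layer: Judy.
Nothing further is reachable.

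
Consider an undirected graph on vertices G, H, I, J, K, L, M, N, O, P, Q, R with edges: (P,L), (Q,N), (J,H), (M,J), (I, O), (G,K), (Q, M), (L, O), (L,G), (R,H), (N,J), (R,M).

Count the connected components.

2

From G: component {G, I, K, L, O, P}.
From H: component {H, J, M, N, Q, R}.
That's 2 components.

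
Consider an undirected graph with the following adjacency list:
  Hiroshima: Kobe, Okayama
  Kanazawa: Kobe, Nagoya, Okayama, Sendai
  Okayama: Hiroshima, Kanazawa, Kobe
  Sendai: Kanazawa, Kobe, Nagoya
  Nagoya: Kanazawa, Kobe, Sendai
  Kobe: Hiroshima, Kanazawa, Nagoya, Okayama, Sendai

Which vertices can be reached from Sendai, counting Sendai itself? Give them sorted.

Hiroshima, Kanazawa, Kobe, Nagoya, Okayama, Sendai

Start at Sendai.
Its neighbours: Kanazawa, Kobe, Nagoya.
Then their neighbours: Hiroshima, Okayama.
Every vertex is now reached.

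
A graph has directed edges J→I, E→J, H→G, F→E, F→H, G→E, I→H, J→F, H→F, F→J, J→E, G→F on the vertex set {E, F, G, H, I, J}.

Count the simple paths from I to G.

1

I→H→G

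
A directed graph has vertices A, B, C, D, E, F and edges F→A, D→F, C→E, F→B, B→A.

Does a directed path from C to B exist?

Explore from C.
Distance 1: reach E.
The search from C is exhausted; no directed path reaches B.

No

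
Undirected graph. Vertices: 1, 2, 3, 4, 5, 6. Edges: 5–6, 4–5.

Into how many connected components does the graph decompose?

4

From 1: component {1}.
From 2: component {2}.
From 3: component {3}.
From 4: component {4, 5, 6}.
That's 4 components.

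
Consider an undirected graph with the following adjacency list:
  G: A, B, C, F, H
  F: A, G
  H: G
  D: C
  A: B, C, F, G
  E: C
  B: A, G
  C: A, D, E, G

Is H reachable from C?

Yes

Explore from C.
Distance 1: reach A, D, E, G.
Distance 2: reach B, F, H.
Found H.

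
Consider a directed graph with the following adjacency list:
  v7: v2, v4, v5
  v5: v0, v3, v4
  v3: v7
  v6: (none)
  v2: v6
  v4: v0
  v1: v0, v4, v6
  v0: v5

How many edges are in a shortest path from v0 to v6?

5

Distance 0: v0.
Distance 1: v5.
Distance 2: v3, v4.
Distance 3: v7.
Distance 4: v2.
Distance 5: v6 — contains v6.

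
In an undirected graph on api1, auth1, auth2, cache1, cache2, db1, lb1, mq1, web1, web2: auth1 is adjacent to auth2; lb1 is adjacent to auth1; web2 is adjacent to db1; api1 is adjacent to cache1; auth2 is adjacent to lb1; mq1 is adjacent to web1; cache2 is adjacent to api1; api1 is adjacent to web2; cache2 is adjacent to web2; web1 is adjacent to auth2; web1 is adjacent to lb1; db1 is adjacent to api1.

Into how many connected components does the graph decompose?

2

From api1: component {api1, cache1, cache2, db1, web2}.
From auth1: component {auth1, auth2, lb1, mq1, web1}.
That's 2 components.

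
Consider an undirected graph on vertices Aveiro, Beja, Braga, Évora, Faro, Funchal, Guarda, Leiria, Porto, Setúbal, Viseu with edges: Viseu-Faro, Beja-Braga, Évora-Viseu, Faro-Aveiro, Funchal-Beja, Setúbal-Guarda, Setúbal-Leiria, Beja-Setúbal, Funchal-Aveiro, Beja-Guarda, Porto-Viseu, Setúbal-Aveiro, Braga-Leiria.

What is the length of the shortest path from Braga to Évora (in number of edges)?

6

Distance 0: Braga.
Distance 1: Beja, Leiria.
Distance 2: Funchal, Guarda, Setúbal.
Distance 3: Aveiro.
Distance 4: Faro.
Distance 5: Viseu.
Distance 6: Évora, Porto — contains Évora.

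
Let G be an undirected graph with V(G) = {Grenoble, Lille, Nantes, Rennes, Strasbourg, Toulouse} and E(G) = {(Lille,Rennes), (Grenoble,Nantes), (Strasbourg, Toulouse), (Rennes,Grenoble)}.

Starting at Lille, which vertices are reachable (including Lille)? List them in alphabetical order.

Grenoble, Lille, Nantes, Rennes

Start at Lille.
Its neighbours: Rennes.
Then their neighbours: Grenoble.
Then next layer: Nantes.
Nothing further is reachable.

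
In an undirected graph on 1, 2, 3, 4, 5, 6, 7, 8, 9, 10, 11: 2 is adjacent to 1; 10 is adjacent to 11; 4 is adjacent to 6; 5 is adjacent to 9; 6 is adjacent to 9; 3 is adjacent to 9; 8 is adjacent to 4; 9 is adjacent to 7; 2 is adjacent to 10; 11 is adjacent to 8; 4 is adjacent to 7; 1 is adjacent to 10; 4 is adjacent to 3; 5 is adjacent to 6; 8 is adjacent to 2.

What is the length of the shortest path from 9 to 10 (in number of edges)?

5

Distance 0: 9.
Distance 1: 3, 5, 6, 7.
Distance 2: 4.
Distance 3: 8.
Distance 4: 2, 11.
Distance 5: 1, 10 — contains 10.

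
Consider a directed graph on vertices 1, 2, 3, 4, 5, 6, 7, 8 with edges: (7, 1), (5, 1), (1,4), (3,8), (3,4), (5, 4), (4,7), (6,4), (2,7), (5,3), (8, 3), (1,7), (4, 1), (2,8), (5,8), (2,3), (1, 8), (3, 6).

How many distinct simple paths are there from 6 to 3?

6→4→1→8→3
6→4→7→1→8→3

2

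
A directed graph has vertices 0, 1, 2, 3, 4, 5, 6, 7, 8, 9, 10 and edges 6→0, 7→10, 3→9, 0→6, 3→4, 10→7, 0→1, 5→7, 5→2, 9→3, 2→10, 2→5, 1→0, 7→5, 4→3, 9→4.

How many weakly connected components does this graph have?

From 0: component {0, 1, 6}.
From 2: component {2, 5, 7, 10}.
From 3: component {3, 4, 9}.
From 8: component {8}.
That's 4 components.

4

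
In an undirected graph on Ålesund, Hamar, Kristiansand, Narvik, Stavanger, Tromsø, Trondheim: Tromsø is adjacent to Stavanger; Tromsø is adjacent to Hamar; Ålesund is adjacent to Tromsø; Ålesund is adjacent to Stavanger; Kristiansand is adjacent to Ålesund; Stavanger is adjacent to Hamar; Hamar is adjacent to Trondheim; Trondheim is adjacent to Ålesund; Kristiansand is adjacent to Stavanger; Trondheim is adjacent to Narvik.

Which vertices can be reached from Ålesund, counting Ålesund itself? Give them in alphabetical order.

Ålesund, Hamar, Kristiansand, Narvik, Stavanger, Tromsø, Trondheim

Start at Ålesund.
Its neighbours: Kristiansand, Stavanger, Tromsø, Trondheim.
Then their neighbours: Hamar, Narvik.
Every vertex is now reached.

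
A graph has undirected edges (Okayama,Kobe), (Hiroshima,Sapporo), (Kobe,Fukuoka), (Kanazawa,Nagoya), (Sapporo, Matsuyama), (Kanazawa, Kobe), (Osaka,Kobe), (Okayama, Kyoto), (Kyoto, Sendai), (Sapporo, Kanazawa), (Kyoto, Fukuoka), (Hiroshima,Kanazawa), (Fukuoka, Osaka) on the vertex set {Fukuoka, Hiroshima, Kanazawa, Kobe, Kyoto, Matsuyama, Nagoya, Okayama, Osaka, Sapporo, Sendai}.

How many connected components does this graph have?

1

From Fukuoka: component {Fukuoka, Hiroshima, Kanazawa, Kobe, Kyoto, Matsuyama, Nagoya, Okayama, Osaka, Sapporo, Sendai}.
That's 1 component.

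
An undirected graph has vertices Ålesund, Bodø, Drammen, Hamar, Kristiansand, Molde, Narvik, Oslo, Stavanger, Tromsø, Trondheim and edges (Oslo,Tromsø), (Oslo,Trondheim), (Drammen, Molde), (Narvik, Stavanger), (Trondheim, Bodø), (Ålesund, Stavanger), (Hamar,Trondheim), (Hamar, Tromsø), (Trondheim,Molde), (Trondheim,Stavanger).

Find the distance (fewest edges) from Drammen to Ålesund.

Distance 0: Drammen.
Distance 1: Molde.
Distance 2: Trondheim.
Distance 3: Bodø, Hamar, Oslo, Stavanger.
Distance 4: Ålesund, Narvik, Tromsø — contains Ålesund.

4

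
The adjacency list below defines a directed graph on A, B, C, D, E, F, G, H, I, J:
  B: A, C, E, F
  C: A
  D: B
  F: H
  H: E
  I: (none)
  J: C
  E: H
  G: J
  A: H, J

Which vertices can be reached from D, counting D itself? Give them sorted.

A, B, C, D, E, F, H, J

Start at D.
Its neighbours: B.
Then their neighbours: A, C, E, F.
Then next layer: H, J.
Nothing further is reachable.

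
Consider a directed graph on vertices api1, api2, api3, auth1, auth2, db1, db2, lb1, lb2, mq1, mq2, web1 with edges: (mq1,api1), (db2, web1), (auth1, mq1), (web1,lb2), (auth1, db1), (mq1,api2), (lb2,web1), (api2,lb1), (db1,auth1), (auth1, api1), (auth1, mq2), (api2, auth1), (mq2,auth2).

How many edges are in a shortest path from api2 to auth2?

3

Distance 0: api2.
Distance 1: auth1, lb1.
Distance 2: api1, db1, mq1, mq2.
Distance 3: auth2 — contains auth2.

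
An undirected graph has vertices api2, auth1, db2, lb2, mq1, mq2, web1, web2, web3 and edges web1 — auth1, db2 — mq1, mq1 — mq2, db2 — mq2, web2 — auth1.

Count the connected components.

From api2: component {api2}.
From auth1: component {auth1, web1, web2}.
From db2: component {db2, mq1, mq2}.
From lb2: component {lb2}.
From web3: component {web3}.
That's 5 components.

5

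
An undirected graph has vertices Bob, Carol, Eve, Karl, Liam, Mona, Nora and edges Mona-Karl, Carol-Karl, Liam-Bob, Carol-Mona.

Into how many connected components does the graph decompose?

4

From Bob: component {Bob, Liam}.
From Carol: component {Carol, Karl, Mona}.
From Eve: component {Eve}.
From Nora: component {Nora}.
That's 4 components.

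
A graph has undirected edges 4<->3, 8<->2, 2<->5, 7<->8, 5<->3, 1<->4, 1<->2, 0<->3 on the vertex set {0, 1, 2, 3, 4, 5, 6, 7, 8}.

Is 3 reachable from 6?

6 has no edges, so nothing is reachable from it.

No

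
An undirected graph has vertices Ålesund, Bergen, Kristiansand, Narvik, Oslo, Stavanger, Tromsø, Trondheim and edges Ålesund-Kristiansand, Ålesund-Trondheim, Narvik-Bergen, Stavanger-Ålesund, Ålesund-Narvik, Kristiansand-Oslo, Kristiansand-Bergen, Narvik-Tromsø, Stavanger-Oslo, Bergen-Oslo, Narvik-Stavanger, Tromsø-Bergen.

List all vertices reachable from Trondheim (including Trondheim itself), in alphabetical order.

Start at Trondheim.
Its neighbours: Ålesund.
Then their neighbours: Kristiansand, Narvik, Stavanger.
Then next layer: Bergen, Oslo, Tromsø.
Every vertex is now reached.

Ålesund, Bergen, Kristiansand, Narvik, Oslo, Stavanger, Tromsø, Trondheim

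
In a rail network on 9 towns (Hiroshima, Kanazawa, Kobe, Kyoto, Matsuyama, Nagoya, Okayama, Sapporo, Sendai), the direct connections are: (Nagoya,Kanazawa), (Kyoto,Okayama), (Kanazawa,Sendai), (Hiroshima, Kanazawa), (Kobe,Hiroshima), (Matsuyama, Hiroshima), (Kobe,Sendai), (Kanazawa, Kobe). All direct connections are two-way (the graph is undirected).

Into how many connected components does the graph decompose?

3

From Hiroshima: component {Hiroshima, Kanazawa, Kobe, Matsuyama, Nagoya, Sendai}.
From Kyoto: component {Kyoto, Okayama}.
From Sapporo: component {Sapporo}.
That's 3 components.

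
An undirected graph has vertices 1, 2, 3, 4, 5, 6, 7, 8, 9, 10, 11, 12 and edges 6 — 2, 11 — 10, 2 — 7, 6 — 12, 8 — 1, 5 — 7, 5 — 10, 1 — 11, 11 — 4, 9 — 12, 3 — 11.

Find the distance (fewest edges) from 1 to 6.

Distance 0: 1.
Distance 1: 8, 11.
Distance 2: 3, 4, 10.
Distance 3: 5.
Distance 4: 7.
Distance 5: 2.
Distance 6: 6 — contains 6.

6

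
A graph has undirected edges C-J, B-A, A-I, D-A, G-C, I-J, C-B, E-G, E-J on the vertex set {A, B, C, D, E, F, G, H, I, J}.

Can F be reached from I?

Explore from I.
Distance 1: reach A, J.
Distance 2: reach B, C, D, E.
Distance 3: reach G.
The search is exhausted without reaching F; it lies in a different component.

No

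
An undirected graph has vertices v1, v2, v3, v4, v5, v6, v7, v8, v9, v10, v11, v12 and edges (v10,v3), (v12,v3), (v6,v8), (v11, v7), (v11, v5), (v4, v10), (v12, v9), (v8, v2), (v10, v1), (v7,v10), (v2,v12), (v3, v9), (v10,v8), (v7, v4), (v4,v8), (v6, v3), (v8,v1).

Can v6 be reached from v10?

Explore from v10.
Distance 1: reach v1, v3, v4, v7, v8.
Distance 2: reach v2, v6, v9, v11, v12.
Found v6.

Yes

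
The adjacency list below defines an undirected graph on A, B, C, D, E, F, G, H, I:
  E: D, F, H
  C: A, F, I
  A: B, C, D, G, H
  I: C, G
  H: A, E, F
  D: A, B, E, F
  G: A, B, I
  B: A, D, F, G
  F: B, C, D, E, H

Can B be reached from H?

Explore from H.
Distance 1: reach A, E, F.
Distance 2: reach B, C, D, G.
Found B.

Yes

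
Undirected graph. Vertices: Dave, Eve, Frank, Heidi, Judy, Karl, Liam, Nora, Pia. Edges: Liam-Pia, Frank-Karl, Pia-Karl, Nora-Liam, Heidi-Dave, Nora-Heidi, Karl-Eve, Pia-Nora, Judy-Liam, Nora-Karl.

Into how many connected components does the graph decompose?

From Dave: component {Dave, Eve, Frank, Heidi, Judy, Karl, Liam, Nora, Pia}.
That's 1 component.

1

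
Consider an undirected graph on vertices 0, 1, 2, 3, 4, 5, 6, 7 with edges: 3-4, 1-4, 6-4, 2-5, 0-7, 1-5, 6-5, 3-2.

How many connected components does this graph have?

2

From 0: component {0, 7}.
From 1: component {1, 2, 3, 4, 5, 6}.
That's 2 components.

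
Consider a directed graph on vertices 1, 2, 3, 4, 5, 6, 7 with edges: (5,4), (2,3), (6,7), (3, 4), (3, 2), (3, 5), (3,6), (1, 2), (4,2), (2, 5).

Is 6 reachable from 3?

Yes

Explore from 3.
Distance 1: reach 2, 4, 5, 6.
Found 6.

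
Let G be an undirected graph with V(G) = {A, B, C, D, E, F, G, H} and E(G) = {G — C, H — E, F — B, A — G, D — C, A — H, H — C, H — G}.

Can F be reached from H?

No

Explore from H.
Distance 1: reach A, C, E, G.
Distance 2: reach D.
The search is exhausted without reaching F; it lies in a different component.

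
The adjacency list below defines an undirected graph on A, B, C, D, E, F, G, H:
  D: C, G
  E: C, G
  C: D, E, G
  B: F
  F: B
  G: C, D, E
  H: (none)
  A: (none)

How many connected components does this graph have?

From A: component {A}.
From B: component {B, F}.
From C: component {C, D, E, G}.
From H: component {H}.
That's 4 components.

4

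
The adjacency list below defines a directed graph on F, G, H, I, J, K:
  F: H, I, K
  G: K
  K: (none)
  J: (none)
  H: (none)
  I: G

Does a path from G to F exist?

No

Explore from G.
Distance 1: reach K.
The search from G is exhausted; no directed path reaches F.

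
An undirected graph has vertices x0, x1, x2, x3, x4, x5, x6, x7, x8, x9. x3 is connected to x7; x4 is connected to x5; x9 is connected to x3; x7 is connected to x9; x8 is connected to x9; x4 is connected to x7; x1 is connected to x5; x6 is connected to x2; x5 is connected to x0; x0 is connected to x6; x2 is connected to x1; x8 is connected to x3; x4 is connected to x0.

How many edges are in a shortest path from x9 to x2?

Distance 0: x9.
Distance 1: x3, x7, x8.
Distance 2: x4.
Distance 3: x0, x5.
Distance 4: x1, x6.
Distance 5: x2 — contains x2.

5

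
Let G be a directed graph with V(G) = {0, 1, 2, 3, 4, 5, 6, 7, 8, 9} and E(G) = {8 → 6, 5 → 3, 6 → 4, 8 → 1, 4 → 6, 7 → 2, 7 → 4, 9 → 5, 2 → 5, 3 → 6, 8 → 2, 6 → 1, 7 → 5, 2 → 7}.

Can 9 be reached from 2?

No

Explore from 2.
Distance 1: reach 5, 7.
Distance 2: reach 3, 4.
Distance 3: reach 6.
Distance 4: reach 1.
The search from 2 is exhausted; no directed path reaches 9.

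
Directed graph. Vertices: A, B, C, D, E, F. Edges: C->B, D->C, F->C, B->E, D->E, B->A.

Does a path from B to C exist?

Explore from B.
Distance 1: reach A, E.
The search from B is exhausted; no directed path reaches C.

No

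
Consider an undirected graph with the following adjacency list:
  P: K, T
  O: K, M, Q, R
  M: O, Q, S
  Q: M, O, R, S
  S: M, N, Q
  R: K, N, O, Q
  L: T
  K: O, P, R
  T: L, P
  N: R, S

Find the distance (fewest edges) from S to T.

Distance 0: S.
Distance 1: M, N, Q.
Distance 2: O, R.
Distance 3: K.
Distance 4: P.
Distance 5: T — contains T.

5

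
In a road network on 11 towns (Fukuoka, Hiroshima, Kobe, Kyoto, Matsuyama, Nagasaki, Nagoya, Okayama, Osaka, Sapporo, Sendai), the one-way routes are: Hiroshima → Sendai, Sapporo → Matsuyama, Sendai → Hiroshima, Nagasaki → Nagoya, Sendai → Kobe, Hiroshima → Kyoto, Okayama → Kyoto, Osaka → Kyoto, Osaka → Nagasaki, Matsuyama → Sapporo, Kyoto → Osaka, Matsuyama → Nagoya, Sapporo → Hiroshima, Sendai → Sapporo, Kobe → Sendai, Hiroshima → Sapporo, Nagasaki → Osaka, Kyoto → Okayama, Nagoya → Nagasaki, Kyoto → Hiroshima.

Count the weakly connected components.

2

From Fukuoka: component {Fukuoka}.
From Hiroshima: component {Hiroshima, Kobe, Kyoto, Matsuyama, Nagasaki, Nagoya, Okayama, Osaka, Sapporo, Sendai}.
That's 2 components.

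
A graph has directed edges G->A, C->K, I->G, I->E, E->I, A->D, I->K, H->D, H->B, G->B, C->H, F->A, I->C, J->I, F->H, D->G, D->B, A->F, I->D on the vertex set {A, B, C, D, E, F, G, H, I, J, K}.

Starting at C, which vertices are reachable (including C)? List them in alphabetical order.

A, B, C, D, F, G, H, K

Start at C.
Its neighbours: H, K.
Then their neighbours: B, D.
Then next layer: G.
Then next layer: A.
Then next layer: F.
Nothing further is reachable.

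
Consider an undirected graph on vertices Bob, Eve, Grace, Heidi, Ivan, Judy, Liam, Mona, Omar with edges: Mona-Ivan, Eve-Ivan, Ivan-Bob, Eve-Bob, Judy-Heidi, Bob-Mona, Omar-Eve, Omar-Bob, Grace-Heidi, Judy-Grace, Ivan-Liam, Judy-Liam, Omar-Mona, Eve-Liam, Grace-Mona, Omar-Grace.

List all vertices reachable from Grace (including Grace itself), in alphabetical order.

Start at Grace.
Its neighbours: Heidi, Judy, Mona, Omar.
Then their neighbours: Bob, Eve, Ivan, Liam.
Every vertex is now reached.

Bob, Eve, Grace, Heidi, Ivan, Judy, Liam, Mona, Omar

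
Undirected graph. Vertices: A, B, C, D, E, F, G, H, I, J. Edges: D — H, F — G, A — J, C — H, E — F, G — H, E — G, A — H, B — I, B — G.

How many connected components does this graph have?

From A: component {A, B, C, D, E, F, G, H, I, J}.
That's 1 component.

1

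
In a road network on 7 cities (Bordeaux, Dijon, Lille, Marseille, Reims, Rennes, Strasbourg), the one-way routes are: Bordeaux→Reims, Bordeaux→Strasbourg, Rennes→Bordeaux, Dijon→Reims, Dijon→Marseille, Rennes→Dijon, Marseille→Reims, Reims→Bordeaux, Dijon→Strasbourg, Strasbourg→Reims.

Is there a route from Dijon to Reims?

Yes

Explore from Dijon.
Distance 1: reach Marseille, Reims, Strasbourg.
Found Reims.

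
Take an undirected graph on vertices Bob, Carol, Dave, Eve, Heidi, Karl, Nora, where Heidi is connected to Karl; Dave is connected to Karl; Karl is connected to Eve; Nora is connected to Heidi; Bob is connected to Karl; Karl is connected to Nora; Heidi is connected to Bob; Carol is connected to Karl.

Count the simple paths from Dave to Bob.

Dave–Karl–Bob
Dave–Karl–Heidi–Bob
Dave–Karl–Nora–Heidi–Bob

3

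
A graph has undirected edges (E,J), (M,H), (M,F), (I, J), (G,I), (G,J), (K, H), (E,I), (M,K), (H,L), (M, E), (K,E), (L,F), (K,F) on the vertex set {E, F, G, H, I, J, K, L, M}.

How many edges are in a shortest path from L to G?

5

Distance 0: L.
Distance 1: F, H.
Distance 2: K, M.
Distance 3: E.
Distance 4: I, J.
Distance 5: G — contains G.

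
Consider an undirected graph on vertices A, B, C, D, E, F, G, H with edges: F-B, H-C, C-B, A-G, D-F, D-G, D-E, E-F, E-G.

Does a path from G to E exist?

Yes

Explore from G.
Distance 1: reach A, D, E.
Found E.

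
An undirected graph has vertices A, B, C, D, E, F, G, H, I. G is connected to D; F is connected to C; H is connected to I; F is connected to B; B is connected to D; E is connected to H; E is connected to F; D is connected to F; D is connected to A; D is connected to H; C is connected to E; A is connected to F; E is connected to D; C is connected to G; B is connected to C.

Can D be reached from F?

Yes

Explore from F.
Distance 1: reach A, B, C, D, E.
Found D.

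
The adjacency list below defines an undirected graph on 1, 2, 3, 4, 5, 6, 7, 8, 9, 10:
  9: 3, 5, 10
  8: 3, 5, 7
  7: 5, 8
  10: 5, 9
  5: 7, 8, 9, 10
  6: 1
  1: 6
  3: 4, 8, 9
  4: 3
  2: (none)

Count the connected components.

From 1: component {1, 6}.
From 2: component {2}.
From 3: component {3, 4, 5, 7, 8, 9, 10}.
That's 3 components.

3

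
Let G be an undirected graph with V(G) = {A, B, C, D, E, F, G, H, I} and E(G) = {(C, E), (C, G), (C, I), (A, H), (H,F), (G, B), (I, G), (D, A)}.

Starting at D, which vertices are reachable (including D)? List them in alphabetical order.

Start at D.
Its neighbours: A.
Then their neighbours: H.
Then next layer: F.
Nothing further is reachable.

A, D, F, H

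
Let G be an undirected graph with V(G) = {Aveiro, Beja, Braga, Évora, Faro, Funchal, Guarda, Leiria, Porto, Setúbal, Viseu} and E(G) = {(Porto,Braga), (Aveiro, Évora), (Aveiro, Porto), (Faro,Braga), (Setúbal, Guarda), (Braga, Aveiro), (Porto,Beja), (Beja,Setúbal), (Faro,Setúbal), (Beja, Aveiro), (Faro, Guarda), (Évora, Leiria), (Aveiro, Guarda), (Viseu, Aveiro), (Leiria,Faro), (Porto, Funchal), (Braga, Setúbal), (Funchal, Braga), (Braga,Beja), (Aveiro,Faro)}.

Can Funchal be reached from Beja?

Yes

Explore from Beja.
Distance 1: reach Aveiro, Braga, Porto, Setúbal.
Distance 2: reach Évora, Faro, Funchal, Guarda, Viseu.
Found Funchal.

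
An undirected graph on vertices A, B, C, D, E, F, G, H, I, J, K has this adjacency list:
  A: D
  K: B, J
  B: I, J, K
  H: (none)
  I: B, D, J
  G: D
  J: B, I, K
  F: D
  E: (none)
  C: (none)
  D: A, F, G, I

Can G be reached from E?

No

E has no edges, so nothing is reachable from it.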